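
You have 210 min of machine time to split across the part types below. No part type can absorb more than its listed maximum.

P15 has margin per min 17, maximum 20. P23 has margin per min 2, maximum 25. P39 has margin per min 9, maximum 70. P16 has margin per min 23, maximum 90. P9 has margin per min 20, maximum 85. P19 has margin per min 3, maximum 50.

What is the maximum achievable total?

Highest margin per min first: P16 23 > P9 20 > P15 17 > P39 9 > P19 3 > P23 2.
Give P16 90 to hit its cap of 90 → 120 left.
P9: +85 to 85 (cap) → 35 left.
P15: +20 to 20 (cap) → 15 left.
P39: +15 (room for 70) → 15. Pool exhausted.
Total = 17×20 + 9×15 + 23×90 + 20×85 = 4245.

4245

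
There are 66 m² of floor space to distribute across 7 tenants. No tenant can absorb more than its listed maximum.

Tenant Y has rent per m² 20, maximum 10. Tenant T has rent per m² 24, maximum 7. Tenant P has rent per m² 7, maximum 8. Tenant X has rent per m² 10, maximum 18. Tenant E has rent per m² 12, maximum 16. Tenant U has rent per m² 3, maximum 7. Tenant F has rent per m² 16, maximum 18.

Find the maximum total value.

998

Rank by rent per m²: Tenant T 24 > Tenant Y 20 > Tenant F 16 > Tenant E 12 > Tenant X 10 > Tenant P 7 > Tenant U 3.
Tenant T takes 7 to reach its cap of 7 — 59 left.
Tenant Y: +10 to 10 (cap) — 49 left.
Tenant F: +18 to 18 (cap) — 31 left.
Tenant E: +16 to 16 (cap) — 15 left.
Only 15 left; Tenant X takes them to reach 15.
Total = 20×10 + 24×7 + 10×15 + 12×16 + 16×18 = 998.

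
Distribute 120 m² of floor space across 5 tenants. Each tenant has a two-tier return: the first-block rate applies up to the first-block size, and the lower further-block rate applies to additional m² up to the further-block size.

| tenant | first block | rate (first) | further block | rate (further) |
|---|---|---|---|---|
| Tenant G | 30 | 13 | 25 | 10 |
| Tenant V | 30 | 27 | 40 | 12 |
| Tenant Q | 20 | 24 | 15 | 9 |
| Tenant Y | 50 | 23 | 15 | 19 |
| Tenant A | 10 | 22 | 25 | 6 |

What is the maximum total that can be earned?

Treat each block as its own option and order by rate: Tenant V/first 27 > Tenant Q/first 24 > Tenant Y/first 23 > Tenant A/first 22 > Tenant Y/second 19 > Tenant G/first 13 > Tenant V/second 12 > Tenant G/second 10 > Tenant Q/second 9 > Tenant A/second 6.
Fill Tenant V first block (30 at 27) ; 90 left.
Tenant Q first at 24: fill all 20 ; 70 left.
Fill Tenant Y first block (50 at 23) ; 20 left.
Fill Tenant A first block (10 at 22) ; 10 left.
Tenant Y/second: +10 of 15 at 19; pool empty.
Total = 27×30 + 24×20 + 23×50 + 22×10 + 19×10 = 2850.

2850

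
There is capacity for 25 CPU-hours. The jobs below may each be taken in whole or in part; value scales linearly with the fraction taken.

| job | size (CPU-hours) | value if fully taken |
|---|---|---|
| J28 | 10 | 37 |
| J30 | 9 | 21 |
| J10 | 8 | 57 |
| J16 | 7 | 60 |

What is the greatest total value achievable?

154

Sort by value density: J16 60/7≈8.57, J10 57/8≈7.12, J28 37/10≈3.7, J30 21/9≈2.33.
Take all of J16 (7 CPU-hours, value 60) — 18 CPU-hours left.
Take all of J10 (8 CPU-hours, value 57) — 10 CPU-hours left.
All 10 CPU-hours of J28 fit (value 37) — 0 remain.
Total value = 154.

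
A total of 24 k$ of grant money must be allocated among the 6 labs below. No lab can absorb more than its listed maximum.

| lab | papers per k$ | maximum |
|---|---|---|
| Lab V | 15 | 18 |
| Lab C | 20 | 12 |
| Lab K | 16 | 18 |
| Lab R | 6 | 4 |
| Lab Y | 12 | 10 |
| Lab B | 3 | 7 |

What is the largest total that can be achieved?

432

Rank by papers per k$: Lab C 20 > Lab K 16 > Lab V 15 > Lab Y 12 > Lab R 6 > Lab B 3.
Give Lab C 12 to hit its cap of 12 — 12 left.
Lab K: +12 (room for 18) → 12. Pool exhausted.
Total = 20×12 + 16×12 = 432.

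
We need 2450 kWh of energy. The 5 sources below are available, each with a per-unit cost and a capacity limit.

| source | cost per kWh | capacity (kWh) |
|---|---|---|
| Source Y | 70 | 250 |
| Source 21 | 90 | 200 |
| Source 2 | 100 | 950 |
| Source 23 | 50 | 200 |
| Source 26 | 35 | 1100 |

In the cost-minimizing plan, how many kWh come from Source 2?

Cheapest first:
Source 26 at 35: take all 1100 kWh ; 1350 still needed.
Take 200 from Source 23 at 50 ; need 1150 more.
Take 250 from Source Y at 70 ; need 900 more.
Source 21 at 90: take all 200 kWh ; 700 still needed.
Source 2 (100): take the remaining 700 ; done.

700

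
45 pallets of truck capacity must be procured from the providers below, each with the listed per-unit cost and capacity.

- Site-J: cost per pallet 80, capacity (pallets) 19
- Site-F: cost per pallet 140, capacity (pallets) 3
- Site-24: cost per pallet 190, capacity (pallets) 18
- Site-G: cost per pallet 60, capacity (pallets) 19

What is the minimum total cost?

Cheapest first:
Site-G at 60: take all 19 pallets — 26 still needed.
Site-J (80): use full 19 — 7 pallets to go.
Site-F (140): use full 3 — 4 pallets to go.
Site-24 at 190: take 4 of its 18 — requirement met.
Cost = 19×60 + 19×80 + 3×140 + 4×190 = 3840.

3840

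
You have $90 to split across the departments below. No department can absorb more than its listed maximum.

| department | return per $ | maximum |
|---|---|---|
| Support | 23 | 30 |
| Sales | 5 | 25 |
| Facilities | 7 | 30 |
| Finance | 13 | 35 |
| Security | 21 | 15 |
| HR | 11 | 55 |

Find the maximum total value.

Order the departments by return per $: Support 23 > Security 21 > Finance 13 > HR 11 > Facilities 7 > Sales 5.
Give Support 30 to hit its cap of 30 → 60 left.
Security: +15 to 15 (cap) → 45 left.
Finance takes 35 to reach its cap of 35 → 10 left.
Only 10 left; HR takes them to reach 10.
Total = 23×30 + 13×35 + 21×15 + 11×10 = 1570.

1570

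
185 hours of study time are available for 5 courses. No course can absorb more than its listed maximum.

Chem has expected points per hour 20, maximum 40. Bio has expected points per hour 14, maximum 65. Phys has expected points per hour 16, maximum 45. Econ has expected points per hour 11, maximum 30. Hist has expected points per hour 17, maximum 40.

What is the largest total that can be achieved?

3040

Rank by expected points per hour: Chem 20 > Hist 17 > Phys 16 > Bio 14 > Econ 11.
Chem: +40 to 40 (cap) — 145 left.
Hist takes 40 to reach its cap of 40 — 105 left.
Give Phys 45 to hit its cap of 45 — 60 left.
Bio has room for 65 but only 60 remain, so it gets 60.
Total = 20×40 + 14×60 + 16×45 + 17×40 = 3040.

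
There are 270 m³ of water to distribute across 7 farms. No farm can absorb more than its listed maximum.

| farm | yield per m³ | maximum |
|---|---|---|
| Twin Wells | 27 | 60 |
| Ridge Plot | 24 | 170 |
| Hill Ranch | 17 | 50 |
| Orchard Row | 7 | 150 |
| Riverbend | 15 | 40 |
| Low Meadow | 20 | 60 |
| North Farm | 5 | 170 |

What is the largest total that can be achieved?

6500

Rank by yield per m³: Twin Wells 27 > Ridge Plot 24 > Low Meadow 20 > Hill Ranch 17 > Riverbend 15 > Orchard Row 7 > North Farm 5.
Twin Wells: +60 to 60 (cap) ; 210 left.
Ridge Plot takes 170 to reach its cap of 170 ; 40 left.
Low Meadow has room for 60 but only 40 remain, so it gets 40.
Total = 27×60 + 24×170 + 20×40 = 6500.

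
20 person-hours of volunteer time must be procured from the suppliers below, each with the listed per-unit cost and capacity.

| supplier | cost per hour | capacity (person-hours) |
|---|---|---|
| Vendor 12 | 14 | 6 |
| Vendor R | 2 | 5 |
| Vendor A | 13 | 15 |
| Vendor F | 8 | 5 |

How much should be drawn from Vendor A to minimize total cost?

Use suppliers in increasing cost order.
Take 5 from Vendor R at 2 ; need 15 more.
Take 5 from Vendor F at 8 ; need 10 more.
Take 10 from Vendor A at 13 to finish.
Vendor 12: unused.

10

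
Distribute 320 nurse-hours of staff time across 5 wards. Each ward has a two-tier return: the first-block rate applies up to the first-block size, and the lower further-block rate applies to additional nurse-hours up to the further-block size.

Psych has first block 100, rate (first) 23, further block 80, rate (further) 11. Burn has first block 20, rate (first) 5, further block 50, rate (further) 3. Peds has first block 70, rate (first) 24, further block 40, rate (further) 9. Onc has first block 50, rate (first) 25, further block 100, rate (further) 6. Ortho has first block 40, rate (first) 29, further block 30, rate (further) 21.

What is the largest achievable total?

Treat each block as its own option and order by rate: Ortho/first 29 > Onc/first 25 > Peds/first 24 > Psych/first 23 > Ortho/second 21 > Psych/second 11 > Peds/second 9 > Onc/second 6 > Burn/first 5 > Burn/second 3.
Ortho first at 29: fill all 40 → 280 left.
Onc first at 25: fill all 50 → 230 left.
Peds first at 24: fill all 70 → 160 left.
Psych/first (23): +100 → 60 left.
Ortho second at 21: fill all 30 → 30 left.
Psych second at 11: only 30 left, fill 30.
Total = 29×40 + 25×50 + 24×70 + 23×100 + 21×30 + 11×30 = 7350.

7350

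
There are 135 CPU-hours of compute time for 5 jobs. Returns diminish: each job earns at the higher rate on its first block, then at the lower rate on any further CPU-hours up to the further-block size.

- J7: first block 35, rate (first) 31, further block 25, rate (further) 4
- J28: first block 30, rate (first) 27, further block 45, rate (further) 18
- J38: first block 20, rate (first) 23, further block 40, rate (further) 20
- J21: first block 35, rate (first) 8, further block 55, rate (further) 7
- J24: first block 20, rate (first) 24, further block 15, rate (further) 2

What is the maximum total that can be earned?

Order all 10 blocks by rate: J7/tier1 31 > J28/tier1 27 > J24/tier1 24 > J38/tier1 23 > J38/tier2 20 > J28/tier2 18 > J21/tier1 8 > J21/tier2 7 > J7/tier2 4 > J24/tier2 2.
J7 tier1 at 31: fill all 35 → 100 left.
J28 tier1 at 27: fill all 30 → 70 left.
Fill J24 tier1 block (20 at 24) → 50 left.
J38/tier1 (23): +20 → 30 left.
J38/tier2: +30 of 40 at 20; pool empty.
Total = 31×35 + 27×30 + 24×20 + 23×20 + 20×30 = 3435.

3435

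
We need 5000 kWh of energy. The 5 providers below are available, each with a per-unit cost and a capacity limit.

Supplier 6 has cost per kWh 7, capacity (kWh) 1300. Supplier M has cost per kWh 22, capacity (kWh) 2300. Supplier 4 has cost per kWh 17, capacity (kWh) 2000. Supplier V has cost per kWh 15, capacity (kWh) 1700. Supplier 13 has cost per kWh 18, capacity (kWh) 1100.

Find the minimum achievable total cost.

Use providers in increasing cost order.
Take 1300 from Supplier 6 at 7 — need 3700 more.
Supplier V (15): use full 1700 — 2000 kWh to go.
Supplier 4 at 17: take all 2000 kWh — 0 still needed.
Supplier 13, Supplier M: unused.
Cost = 1300×7 + 1700×15 + 2000×17 = 68600.

68600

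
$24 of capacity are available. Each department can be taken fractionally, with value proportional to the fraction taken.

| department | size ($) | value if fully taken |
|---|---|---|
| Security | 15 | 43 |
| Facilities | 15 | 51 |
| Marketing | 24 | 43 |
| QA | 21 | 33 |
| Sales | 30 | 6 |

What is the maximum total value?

76.8

Sort by value density: Facilities 51/15≈3.4, Security 43/15≈2.87, Marketing 43/24≈1.79, QA 33/21≈1.57, Sales 6/30≈0.2.
Facilities: take in full, 15 $ for value 51 — 9 left.
Only 9 $ remain; take 9/15 of Security for value 43×9/15 = 25.8.
Total value = 76.8.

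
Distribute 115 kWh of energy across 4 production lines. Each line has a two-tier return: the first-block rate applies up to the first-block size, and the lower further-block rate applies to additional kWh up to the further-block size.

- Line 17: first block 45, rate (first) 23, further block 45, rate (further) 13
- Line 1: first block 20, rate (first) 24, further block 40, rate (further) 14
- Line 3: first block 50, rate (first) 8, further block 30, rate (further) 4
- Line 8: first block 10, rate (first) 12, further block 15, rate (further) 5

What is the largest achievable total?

2205

Rank every tier by rate: Line 1/tier1 24 > Line 17/tier1 23 > Line 1/tier2 14 > Line 17/tier2 13 > Line 8/tier1 12 > Line 3/tier1 8 > Line 8/tier2 5 > Line 3/tier2 4.
Line 1 tier1 at 24: fill all 20 → 95 left.
Line 17 tier1 at 23: fill all 45 → 50 left.
Fill Line 1 tier2 block (40 at 14) → 10 left.
Line 17 tier2 at 13: only 10 left, fill 10.
Total = 24×20 + 23×45 + 14×40 + 13×10 = 2205.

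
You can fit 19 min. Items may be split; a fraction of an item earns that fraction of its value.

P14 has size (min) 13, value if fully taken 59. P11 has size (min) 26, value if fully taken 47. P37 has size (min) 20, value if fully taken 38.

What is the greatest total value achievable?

Rank by value-to-size ratio: P14 59/13≈4.54, P37 38/20≈1.9, P11 47/26≈1.81.
Take all of P14 (13 min, value 59) — 6 min left.
Fill the last 6 min with part of P37: 6/20 of it earns 11.4.
Total value = 70.4.

70.4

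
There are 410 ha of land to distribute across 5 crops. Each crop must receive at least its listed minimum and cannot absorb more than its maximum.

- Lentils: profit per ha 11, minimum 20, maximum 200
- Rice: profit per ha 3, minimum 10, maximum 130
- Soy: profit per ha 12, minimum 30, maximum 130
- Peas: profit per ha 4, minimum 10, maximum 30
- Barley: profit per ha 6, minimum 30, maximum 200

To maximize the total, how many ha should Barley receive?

60

Meeting every minimum uses 20+10+30+10+30 = 100 ha, leaving 310.
Order the crops by profit per ha: Soy 12 > Lentils 11 > Barley 6 > Peas 4 > Rice 3.
Give Soy 100 more to hit its cap of 130 → 210 left.
Lentils takes 180 more to reach its cap of 200 → 30 left.
Barley: +30 (room for 170) → 60. Pool exhausted.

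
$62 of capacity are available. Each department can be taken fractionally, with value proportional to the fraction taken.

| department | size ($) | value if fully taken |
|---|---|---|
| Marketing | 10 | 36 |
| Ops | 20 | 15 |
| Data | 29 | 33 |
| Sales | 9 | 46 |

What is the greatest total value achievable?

Best value per unit of size first: Sales 46/9≈5.11, Marketing 36/10≈3.6, Data 33/29≈1.14, Ops 15/20≈0.75.
Take all of Sales (9 $, value 46) → 53 $ left.
Take all of Marketing (10 $, value 36) → 43 $ left.
Data: take in full, 29 $ for value 33 → 14 left.
Fill the last 14 $ with part of Ops: 14/20 of it earns 10.5.
Total value = 125.5.

125.5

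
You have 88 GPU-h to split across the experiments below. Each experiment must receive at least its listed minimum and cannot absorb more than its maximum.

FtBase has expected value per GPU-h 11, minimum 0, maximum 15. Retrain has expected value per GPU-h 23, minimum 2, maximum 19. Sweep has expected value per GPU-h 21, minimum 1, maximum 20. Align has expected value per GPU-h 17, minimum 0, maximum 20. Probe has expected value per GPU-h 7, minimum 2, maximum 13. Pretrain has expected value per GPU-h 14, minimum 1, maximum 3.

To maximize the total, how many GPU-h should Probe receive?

Meeting every minimum uses 0+2+1+0+2+1 = 6 GPU-h, leaving 82.
Rank by expected value per GPU-h: Retrain 23 > Sweep 21 > Align 17 > Pretrain 14 > FtBase 11 > Probe 7.
Give Retrain 17 more to hit its cap of 19 ; 65 left.
Sweep: +19 to 20 (cap) ; 46 left.
Give Align 20 more to hit its cap of 20 ; 26 left.
Give Pretrain 2 more to hit its cap of 3 ; 24 left.
FtBase takes 15 more to reach its cap of 15 ; 9 left.
Only 9 left; Probe takes them to reach 11.

11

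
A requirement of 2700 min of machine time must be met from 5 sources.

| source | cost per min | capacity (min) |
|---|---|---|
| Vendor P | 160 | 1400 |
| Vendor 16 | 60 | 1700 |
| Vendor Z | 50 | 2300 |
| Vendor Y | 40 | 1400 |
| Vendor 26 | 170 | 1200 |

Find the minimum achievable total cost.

121000

Cheapest first:
Take 1400 from Vendor Y at 40 ; need 1300 more.
Vendor Z at 50: take 1300 of its 2300 ; requirement met.
Vendor 16, Vendor P, Vendor 26: unused.
Cost = 1400×40 + 1300×50 = 121000.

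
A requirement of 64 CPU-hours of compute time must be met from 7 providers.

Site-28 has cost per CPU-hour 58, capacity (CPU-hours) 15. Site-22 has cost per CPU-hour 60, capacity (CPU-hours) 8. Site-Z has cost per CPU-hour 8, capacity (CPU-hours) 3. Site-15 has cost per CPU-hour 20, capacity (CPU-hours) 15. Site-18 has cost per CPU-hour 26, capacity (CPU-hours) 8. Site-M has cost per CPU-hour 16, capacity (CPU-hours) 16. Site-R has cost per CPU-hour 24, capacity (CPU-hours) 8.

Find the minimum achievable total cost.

Use providers in increasing cost order.
Take 3 from Site-Z at 8 → need 61 more.
Site-M at 16: take all 16 CPU-hours → 45 still needed.
Take 15 from Site-15 at 20 → need 30 more.
Take 8 from Site-R at 24 → need 22 more.
Site-18 (26): use full 8 → 14 CPU-hours to go.
Take 14 from Site-28 at 58 to finish.
Site-22: unused.
Cost = 3×8 + 16×16 + 15×20 + 8×24 + 8×26 + 14×58 = 1792.

1792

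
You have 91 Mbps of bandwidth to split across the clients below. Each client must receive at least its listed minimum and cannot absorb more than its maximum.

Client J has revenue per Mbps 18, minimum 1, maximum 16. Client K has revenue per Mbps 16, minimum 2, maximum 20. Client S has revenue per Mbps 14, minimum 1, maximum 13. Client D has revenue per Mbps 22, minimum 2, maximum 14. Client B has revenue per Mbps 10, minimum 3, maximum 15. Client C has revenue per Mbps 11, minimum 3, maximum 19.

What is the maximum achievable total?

1397

Meeting every minimum uses 1+2+1+2+3+3 = 12 Mbps, leaving 79.
Highest revenue per Mbps first: Client D 22 > Client J 18 > Client K 16 > Client S 14 > Client C 11 > Client B 10.
Client D: +12 to 14 (cap) — 67 left.
Give Client J 15 more to hit its cap of 16 — 52 left.
Client K takes 18 more to reach its cap of 20 — 34 left.
Give Client S 12 more to hit its cap of 13 — 22 left.
Client C takes 16 more to reach its cap of 19 — 6 left.
Client B has room for 12 more but only 6 remain, so it gets 9.
Total = 18×16 + 16×20 + 14×13 + 22×14 + 10×9 + 11×19 = 1397.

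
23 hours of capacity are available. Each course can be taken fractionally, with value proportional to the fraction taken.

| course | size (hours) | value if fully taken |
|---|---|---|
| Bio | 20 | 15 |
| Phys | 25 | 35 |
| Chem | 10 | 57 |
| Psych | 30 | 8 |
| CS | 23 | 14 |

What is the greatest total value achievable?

75.2

Rank by value-to-size ratio: Chem 57/10≈5.7, Phys 35/25≈1.4, Bio 15/20≈0.75, CS 14/23≈0.609, Psych 8/30≈0.267.
Chem: take in full, 10 hours for value 57 ; 13 left.
Fill the last 13 hours with part of Phys: 13/25 of it earns 18.2.
Total value = 75.2.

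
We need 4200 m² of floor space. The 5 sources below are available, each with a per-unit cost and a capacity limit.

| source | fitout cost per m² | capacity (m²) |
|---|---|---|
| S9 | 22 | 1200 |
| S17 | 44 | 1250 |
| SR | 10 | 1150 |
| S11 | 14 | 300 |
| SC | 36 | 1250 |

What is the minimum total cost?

100300

Cheapest first:
SR (10): use full 1150 — 3050 m² to go.
S11 at 14: take all 300 m² — 2750 still needed.
Take 1200 from S9 at 22 — need 1550 more.
SC at 36: take all 1250 m² — 300 still needed.
Take 300 from S17 at 44 to finish.
Cost = 1150×10 + 300×14 + 1200×22 + 1250×36 + 300×44 = 100300.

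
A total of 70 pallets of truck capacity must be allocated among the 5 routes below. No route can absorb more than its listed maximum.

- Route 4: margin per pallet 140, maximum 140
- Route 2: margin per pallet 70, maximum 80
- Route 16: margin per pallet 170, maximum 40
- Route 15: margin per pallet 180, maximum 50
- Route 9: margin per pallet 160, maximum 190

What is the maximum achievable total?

Highest margin per pallet first: Route 15 180 > Route 16 170 > Route 9 160 > Route 4 140 > Route 2 70.
Give Route 15 50 to hit its cap of 50 → 20 left.
Route 16 has room for 40 but only 20 remain, so it gets 20.
Total = 170×20 + 180×50 = 12400.

12400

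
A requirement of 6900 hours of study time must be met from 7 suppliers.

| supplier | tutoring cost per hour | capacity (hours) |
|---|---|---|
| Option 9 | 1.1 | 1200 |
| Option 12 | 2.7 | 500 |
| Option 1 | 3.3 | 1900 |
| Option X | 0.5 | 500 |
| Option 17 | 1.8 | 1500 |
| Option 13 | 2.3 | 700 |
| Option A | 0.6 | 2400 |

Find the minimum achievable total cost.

Use suppliers in increasing cost order.
Option X (0.5): use full 500 → 6400 hours to go.
Take 2400 from Option A at 0.6 → need 4000 more.
Option 9 (1.1): use full 1200 → 2800 hours to go.
Option 17 (1.8): use full 1500 → 1300 hours to go.
Option 13 (2.3): use full 700 → 600 hours to go.
Option 12 at 2.7: take all 500 hours → 100 still needed.
Option 1 (3.3): take the remaining 100 → done.
Cost = 500×0.5 + 2400×0.6 + 1200×1.1 + 1500×1.8 + 700×2.3 + 500×2.7 + 100×3.3 = 9000.

9000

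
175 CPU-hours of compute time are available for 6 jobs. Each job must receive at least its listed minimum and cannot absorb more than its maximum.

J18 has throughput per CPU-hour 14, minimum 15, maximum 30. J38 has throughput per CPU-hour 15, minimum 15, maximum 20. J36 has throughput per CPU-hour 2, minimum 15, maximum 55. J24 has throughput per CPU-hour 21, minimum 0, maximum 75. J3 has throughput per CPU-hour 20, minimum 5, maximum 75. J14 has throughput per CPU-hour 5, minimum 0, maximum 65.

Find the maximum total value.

Meeting every minimum uses 15+15+15+0+5+0 = 50 CPU-hours, leaving 125.
Order the jobs by throughput per CPU-hour: J24 21 > J3 20 > J38 15 > J18 14 > J14 5 > J36 2.
J24 takes 75 more to reach its cap of 75 → 50 left.
Only 50 left; J3 takes them to reach 55.
Total = 14×15 + 15×15 + 2×15 + 21×75 + 20×55 = 3140.

3140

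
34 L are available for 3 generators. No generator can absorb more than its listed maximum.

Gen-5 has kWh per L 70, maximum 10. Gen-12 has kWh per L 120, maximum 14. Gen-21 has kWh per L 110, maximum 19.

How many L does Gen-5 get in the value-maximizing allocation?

1

Rank by kWh per L: Gen-12 120 > Gen-21 110 > Gen-5 70.
Gen-12: +14 to 14 (cap) → 20 left.
Give Gen-21 19 to hit its cap of 19 → 1 left.
Only 1 left; Gen-5 takes them to reach 1.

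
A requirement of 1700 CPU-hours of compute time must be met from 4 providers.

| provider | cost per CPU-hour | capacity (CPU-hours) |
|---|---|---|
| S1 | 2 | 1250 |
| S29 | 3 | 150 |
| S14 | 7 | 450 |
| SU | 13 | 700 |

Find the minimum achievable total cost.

Fill from the cheapest provider first.
S1 at 2: take all 1250 CPU-hours ; 450 still needed.
S29 (3): use full 150 ; 300 CPU-hours to go.
S14 (7): take the remaining 300 ; done.
SU: unused.
Cost = 1250×2 + 150×3 + 300×7 = 5050.

5050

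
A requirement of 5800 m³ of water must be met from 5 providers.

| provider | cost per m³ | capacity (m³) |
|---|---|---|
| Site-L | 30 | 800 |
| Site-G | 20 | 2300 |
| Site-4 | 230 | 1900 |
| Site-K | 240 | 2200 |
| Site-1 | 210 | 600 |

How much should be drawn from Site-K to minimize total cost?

200

Fill from the cheapest provider first.
Site-G at 20: take all 2300 m³ ; 3500 still needed.
Site-L at 30: take all 800 m³ ; 2700 still needed.
Site-1 at 210: take all 600 m³ ; 2100 still needed.
Take 1900 from Site-4 at 230 ; need 200 more.
Site-K (240): take the remaining 200 ; done.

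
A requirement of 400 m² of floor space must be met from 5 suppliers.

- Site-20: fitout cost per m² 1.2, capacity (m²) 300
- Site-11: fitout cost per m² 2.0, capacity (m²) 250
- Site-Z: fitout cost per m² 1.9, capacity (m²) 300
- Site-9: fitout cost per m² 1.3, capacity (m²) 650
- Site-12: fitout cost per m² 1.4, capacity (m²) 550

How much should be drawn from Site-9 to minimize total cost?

100

Use suppliers in increasing cost order.
Site-20 (1.2): use full 300 ; 100 m² to go.
Site-9 (1.3): take the remaining 100 ; done.
Site-12, Site-Z, Site-11: unused.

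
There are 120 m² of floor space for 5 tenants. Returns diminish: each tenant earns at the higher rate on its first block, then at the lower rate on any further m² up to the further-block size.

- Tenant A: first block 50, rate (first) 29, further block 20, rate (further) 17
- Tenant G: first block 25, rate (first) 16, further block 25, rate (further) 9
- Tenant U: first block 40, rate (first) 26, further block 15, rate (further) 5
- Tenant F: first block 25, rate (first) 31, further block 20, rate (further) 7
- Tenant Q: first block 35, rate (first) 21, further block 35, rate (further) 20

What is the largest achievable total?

Order all 10 blocks by rate: Tenant F/tier1 31 > Tenant A/tier1 29 > Tenant U/tier1 26 > Tenant Q/tier1 21 > Tenant Q/tier2 20 > Tenant A/tier2 17 > Tenant G/tier1 16 > Tenant G/tier2 9 > Tenant F/tier2 7 > Tenant U/tier2 5.
Tenant F/tier1 (31): +25 — 95 left.
Tenant A/tier1 (29): +50 — 45 left.
Tenant U/tier1 (26): +40 — 5 left.
Tenant Q tier1 at 21: only 5 left, fill 5.
Total = 31×25 + 29×50 + 26×40 + 21×5 = 3370.

3370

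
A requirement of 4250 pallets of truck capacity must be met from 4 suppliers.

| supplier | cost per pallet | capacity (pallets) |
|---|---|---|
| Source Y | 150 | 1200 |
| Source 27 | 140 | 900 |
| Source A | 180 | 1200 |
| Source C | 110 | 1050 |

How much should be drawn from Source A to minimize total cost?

Cheapest first:
Take 1050 from Source C at 110 → need 3200 more.
Source 27 (140): use full 900 → 2300 pallets to go.
Source Y (150): use full 1200 → 1100 pallets to go.
Source A (180): take the remaining 1100 → done.

1100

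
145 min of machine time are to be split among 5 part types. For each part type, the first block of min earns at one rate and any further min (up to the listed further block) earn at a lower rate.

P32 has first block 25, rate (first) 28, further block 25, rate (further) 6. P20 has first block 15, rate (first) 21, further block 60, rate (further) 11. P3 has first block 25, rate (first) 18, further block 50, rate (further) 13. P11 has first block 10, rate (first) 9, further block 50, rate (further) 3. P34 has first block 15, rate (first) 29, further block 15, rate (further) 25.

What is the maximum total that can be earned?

2925

Rank every tier by rate: P34/tier1 29 > P32/tier1 28 > P34/tier2 25 > P20/tier1 21 > P3/tier1 18 > P3/tier2 13 > P20/tier2 11 > P11/tier1 9 > P32/tier2 6 > P11/tier2 3.
Fill P34 tier1 block (15 at 29) ; 130 left.
Fill P32 tier1 block (25 at 28) ; 105 left.
Fill P34 tier2 block (15 at 25) ; 90 left.
P20/tier1 (21): +15 ; 75 left.
P3/tier1 (18): +25 ; 50 left.
Fill P3 tier2 block (50 at 13) ; 0 left.
Total = 29×15 + 28×25 + 25×15 + 21×15 + 18×25 + 13×50 = 2925.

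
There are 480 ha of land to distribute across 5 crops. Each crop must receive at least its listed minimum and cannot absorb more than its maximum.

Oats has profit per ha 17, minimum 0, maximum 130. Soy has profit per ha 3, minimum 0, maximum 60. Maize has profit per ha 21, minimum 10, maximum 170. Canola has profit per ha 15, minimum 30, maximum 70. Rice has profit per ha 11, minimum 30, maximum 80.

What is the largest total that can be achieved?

7800

Meeting every minimum uses 0+0+10+30+30 = 70 ha, leaving 410.
Rank by profit per ha: Maize 21 > Oats 17 > Canola 15 > Rice 11 > Soy 3.
Give Maize 160 more to hit its cap of 170 — 250 left.
Give Oats 130 more to hit its cap of 130 — 120 left.
Canola: +40 to 70 (cap) — 80 left.
Rice takes 50 more to reach its cap of 80 — 30 left.
Soy has room for 60 more but only 30 remain, so it gets 30.
Total = 17×130 + 3×30 + 21×170 + 15×70 + 11×80 = 7800.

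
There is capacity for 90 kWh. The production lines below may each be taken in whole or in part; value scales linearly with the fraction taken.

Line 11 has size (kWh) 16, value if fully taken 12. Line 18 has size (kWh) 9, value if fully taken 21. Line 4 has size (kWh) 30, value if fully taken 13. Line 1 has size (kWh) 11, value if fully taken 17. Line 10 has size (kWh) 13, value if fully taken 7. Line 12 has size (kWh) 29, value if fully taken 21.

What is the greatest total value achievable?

Best value per unit of size first: Line 18 21/9≈2.33, Line 1 17/11≈1.55, Line 11 12/16≈0.75, Line 12 21/29≈0.724, Line 10 7/13≈0.538, Line 4 13/30≈0.433.
Line 18: take in full, 9 kWh for value 21 ; 81 left.
Take all of Line 1 (11 kWh, value 17) ; 70 kWh left.
Take all of Line 11 (16 kWh, value 12) ; 54 kWh left.
Line 12: take in full, 29 kWh for value 21 ; 25 left.
All 13 kWh of Line 10 fit (value 7) ; 12 remain.
Fill the last 12 kWh with part of Line 4: 12/30 of it earns 5.2.
Total value = 83.2.

83.2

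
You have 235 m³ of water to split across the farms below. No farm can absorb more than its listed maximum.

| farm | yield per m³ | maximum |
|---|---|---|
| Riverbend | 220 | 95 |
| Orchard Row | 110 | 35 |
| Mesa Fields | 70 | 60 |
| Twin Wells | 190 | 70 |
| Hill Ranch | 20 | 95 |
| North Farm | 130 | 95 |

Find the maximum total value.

43300

Order the farms by yield per m³: Riverbend 220 > Twin Wells 190 > North Farm 130 > Orchard Row 110 > Mesa Fields 70 > Hill Ranch 20.
Give Riverbend 95 to hit its cap of 95 — 140 left.
Twin Wells: +70 to 70 (cap) — 70 left.
Only 70 left; North Farm takes them to reach 70.
Total = 220×95 + 190×70 + 130×70 = 43300.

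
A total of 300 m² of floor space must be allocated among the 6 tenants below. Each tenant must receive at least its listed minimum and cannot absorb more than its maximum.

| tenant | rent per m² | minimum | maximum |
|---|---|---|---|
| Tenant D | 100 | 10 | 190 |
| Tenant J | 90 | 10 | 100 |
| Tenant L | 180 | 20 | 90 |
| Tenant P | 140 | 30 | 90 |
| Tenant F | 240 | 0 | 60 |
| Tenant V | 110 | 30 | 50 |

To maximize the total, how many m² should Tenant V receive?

Meeting every minimum uses 10+10+20+30+0+30 = 100 m², leaving 200.
Highest rent per m² first: Tenant F 240 > Tenant L 180 > Tenant P 140 > Tenant V 110 > Tenant D 100 > Tenant J 90.
Tenant F: +60 to 60 (cap) → 140 left.
Tenant L takes 70 more to reach its cap of 90 → 70 left.
Tenant P: +60 to 90 (cap) → 10 left.
Only 10 left; Tenant V takes them to reach 40.

40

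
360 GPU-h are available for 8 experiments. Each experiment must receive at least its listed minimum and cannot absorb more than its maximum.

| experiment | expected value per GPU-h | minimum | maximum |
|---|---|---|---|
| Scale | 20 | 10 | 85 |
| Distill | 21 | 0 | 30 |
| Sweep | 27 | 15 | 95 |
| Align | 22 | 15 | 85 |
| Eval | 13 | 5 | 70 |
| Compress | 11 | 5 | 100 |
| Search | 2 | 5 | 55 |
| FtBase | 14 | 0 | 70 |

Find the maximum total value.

Meeting every minimum uses 10+0+15+15+5+5+5+0 = 55 GPU-h, leaving 305.
Highest expected value per GPU-h first: Sweep 27 > Align 22 > Distill 21 > Scale 20 > FtBase 14 > Eval 13 > Compress 11 > Search 2.
Sweep: +80 to 95 (cap) ; 225 left.
Give Align 70 more to hit its cap of 85 ; 155 left.
Distill: +30 to 30 (cap) ; 125 left.
Scale takes 75 more to reach its cap of 85 ; 50 left.
FtBase has room for 70 more but only 50 remain, so it gets 50.
Total = 20×85 + 21×30 + 27×95 + 22×85 + 13×5 + 11×5 + 2×5 + 14×50 = 7595.

7595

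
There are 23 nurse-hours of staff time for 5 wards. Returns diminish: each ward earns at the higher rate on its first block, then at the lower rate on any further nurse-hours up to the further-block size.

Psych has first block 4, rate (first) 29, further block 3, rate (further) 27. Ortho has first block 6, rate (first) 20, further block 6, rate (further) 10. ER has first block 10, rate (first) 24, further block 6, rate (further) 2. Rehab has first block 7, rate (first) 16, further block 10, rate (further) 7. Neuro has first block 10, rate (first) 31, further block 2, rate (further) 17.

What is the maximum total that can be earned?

Treat each block as its own option and order by rate: Neuro/T1 31 > Psych/T1 29 > Psych/T2 27 > ER/T1 24 > Ortho/T1 20 > Neuro/T2 17 > Rehab/T1 16 > Ortho/T2 10 > Rehab/T2 7 > ER/T2 2.
Neuro/T1 (31): +10 → 13 left.
Psych T1 at 29: fill all 4 → 9 left.
Psych T2 at 27: fill all 3 → 6 left.
ER/T1: +6 of 10 at 24; pool empty.
Total = 31×10 + 29×4 + 27×3 + 24×6 = 651.

651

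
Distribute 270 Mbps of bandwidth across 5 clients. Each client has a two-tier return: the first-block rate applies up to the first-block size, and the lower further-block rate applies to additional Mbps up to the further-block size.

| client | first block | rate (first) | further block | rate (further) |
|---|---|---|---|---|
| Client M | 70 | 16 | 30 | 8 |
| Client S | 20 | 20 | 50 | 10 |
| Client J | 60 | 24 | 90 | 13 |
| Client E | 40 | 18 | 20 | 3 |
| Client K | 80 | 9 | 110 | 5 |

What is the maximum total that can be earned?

4720

Order all 10 blocks by rate: Client J/T1 24 > Client S/T1 20 > Client E/T1 18 > Client M/T1 16 > Client J/T2 13 > Client S/T2 10 > Client K/T1 9 > Client M/T2 8 > Client K/T2 5 > Client E/T2 3.
Client J/T1 (24): +60 → 210 left.
Fill Client S T1 block (20 at 20) → 190 left.
Fill Client E T1 block (40 at 18) → 150 left.
Fill Client M T1 block (70 at 16) → 80 left.
80 remain; put them into Client J T2 at 13.
Total = 24×60 + 20×20 + 18×40 + 16×70 + 13×80 = 4720.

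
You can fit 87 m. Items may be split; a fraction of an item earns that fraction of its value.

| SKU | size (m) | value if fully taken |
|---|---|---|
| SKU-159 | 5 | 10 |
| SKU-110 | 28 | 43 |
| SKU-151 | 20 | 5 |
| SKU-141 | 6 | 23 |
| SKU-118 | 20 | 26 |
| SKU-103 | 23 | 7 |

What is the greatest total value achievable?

Sort by value density: SKU-141 23/6≈3.83, SKU-159 10/5≈2, SKU-110 43/28≈1.54, SKU-118 26/20≈1.3, SKU-103 7/23≈0.304, SKU-151 5/20≈0.25.
SKU-141: take in full, 6 m for value 23 ; 81 left.
Take all of SKU-159 (5 m, value 10) ; 76 m left.
All 28 m of SKU-110 fit (value 43) ; 48 remain.
Take all of SKU-118 (20 m, value 26) ; 28 m left.
SKU-103: take in full, 23 m for value 7 ; 5 left.
Fill the last 5 m with part of SKU-151: 5/20 of it earns 1.25.
Total value = 110.25.

110.25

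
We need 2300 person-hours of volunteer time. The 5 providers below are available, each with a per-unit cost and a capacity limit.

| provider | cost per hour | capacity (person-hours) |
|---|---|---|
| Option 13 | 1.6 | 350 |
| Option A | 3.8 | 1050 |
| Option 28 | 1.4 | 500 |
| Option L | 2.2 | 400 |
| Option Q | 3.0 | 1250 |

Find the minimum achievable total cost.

Fill from the cheapest provider first.
Take 500 from Option 28 at 1.4 → need 1800 more.
Option 13 (1.6): use full 350 → 1450 person-hours to go.
Take 400 from Option L at 2.2 → need 1050 more.
Option Q (3.0): take the remaining 1050 → done.
Option A: unused.
Cost = 500×1.4 + 350×1.6 + 400×2.2 + 1050×3.0 = 5290.

5290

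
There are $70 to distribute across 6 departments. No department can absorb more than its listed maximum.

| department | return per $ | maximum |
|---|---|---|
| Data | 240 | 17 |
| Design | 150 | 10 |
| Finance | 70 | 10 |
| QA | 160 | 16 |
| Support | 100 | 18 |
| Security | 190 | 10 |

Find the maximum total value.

11740

Order the departments by return per $: Data 240 > Security 190 > QA 160 > Design 150 > Support 100 > Finance 70.
Data: +17 to 17 (cap) ; 53 left.
Give Security 10 to hit its cap of 10 ; 43 left.
QA: +16 to 16 (cap) ; 27 left.
Give Design 10 to hit its cap of 10 ; 17 left.
Support has room for 18 but only 17 remain, so it gets 17.
Total = 240×17 + 150×10 + 160×16 + 100×17 + 190×10 = 11740.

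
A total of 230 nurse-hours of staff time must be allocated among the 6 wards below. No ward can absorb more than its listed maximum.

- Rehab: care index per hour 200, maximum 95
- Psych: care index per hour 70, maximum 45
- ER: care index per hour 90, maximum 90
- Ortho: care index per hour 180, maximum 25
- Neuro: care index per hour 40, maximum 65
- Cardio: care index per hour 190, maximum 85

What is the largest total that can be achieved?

Highest care index per hour first: Rehab 200 > Cardio 190 > Ortho 180 > ER 90 > Psych 70 > Neuro 40.
Rehab takes 95 to reach its cap of 95 ; 135 left.
Give Cardio 85 to hit its cap of 85 ; 50 left.
Give Ortho 25 to hit its cap of 25 ; 25 left.
ER has room for 90 but only 25 remain, so it gets 25.
Total = 200×95 + 90×25 + 180×25 + 190×85 = 41900.

41900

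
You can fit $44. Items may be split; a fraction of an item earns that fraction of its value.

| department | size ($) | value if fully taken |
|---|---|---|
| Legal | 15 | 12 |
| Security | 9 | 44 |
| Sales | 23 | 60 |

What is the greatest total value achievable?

113.6

Best value per unit of size first: Security 44/9≈4.89, Sales 60/23≈2.61, Legal 12/15≈0.8.
All 9 $ of Security fit (value 44) → 35 remain.
Take all of Sales (23 $, value 60) → 12 $ left.
12 $ left: a 12/15 share of Legal gives 12×12/15 = 9.6.
Total value = 113.6.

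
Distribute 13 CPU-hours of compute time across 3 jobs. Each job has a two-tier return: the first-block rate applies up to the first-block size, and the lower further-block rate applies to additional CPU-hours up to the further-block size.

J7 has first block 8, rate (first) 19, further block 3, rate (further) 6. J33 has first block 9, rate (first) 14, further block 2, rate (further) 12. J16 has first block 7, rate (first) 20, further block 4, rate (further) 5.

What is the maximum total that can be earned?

254

Rank every tier by rate: J16/first 20 > J7/first 19 > J33/first 14 > J33/second 12 > J7/second 6 > J16/second 5.
J16 first at 20: fill all 7 — 6 left.
6 remain; put them into J7 first at 19.
Total = 20×7 + 19×6 = 254.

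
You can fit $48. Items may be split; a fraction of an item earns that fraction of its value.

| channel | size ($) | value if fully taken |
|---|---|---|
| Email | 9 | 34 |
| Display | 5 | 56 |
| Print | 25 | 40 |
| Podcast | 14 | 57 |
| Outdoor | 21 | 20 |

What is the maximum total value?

179

Sort by value density: Display 56/5≈11.2, Podcast 57/14≈4.07, Email 34/9≈3.78, Print 40/25≈1.6, Outdoor 20/21≈0.952.
All 5 $ of Display fit (value 56) → 43 remain.
Take all of Podcast (14 $, value 57) → 29 $ left.
All 9 $ of Email fit (value 34) → 20 remain.
Only 20 $ remain; take 20/25 of Print for value 40×20/25 = 32.
Total value = 179.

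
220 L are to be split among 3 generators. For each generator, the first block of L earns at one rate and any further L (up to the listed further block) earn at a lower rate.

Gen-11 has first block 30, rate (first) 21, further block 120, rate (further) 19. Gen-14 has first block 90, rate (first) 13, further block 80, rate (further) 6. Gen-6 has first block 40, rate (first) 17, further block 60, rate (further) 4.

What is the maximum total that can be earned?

Rank every tier by rate: Gen-11/T1 21 > Gen-11/T2 19 > Gen-6/T1 17 > Gen-14/T1 13 > Gen-14/T2 6 > Gen-6/T2 4.
Gen-11/T1 (21): +30 ; 190 left.
Fill Gen-11 T2 block (120 at 19) ; 70 left.
Gen-6 T1 at 17: fill all 40 ; 30 left.
Gen-14 T1 at 13: only 30 left, fill 30.
Total = 21×30 + 19×120 + 17×40 + 13×30 = 3980.

3980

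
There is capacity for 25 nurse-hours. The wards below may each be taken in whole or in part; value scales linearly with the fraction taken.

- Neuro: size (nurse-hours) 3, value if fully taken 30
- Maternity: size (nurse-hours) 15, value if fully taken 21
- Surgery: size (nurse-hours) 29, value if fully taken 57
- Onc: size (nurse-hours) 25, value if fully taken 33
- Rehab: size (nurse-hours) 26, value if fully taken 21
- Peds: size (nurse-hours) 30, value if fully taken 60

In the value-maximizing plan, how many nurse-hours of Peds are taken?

Best value per unit of size first: Neuro 30/3≈10, Peds 60/30≈2, Surgery 57/29≈1.97, Maternity 21/15≈1.4, Onc 33/25≈1.32, Rehab 21/26≈0.808.
Neuro: take in full, 3 nurse-hours for value 30 → 22 left.
22 nurse-hours left: a 22/30 share of Peds gives 60×22/30 = 44.

22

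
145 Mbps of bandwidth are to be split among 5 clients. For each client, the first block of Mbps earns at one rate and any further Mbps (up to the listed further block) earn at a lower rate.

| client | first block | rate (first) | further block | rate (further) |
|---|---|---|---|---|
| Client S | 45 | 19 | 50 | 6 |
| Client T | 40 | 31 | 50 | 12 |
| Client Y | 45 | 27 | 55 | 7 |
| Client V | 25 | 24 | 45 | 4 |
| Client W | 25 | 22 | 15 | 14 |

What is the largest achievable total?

Rank every tier by rate: Client T/first 31 > Client Y/first 27 > Client V/first 24 > Client W/first 22 > Client S/first 19 > Client W/second 14 > Client T/second 12 > Client Y/second 7 > Client S/second 6 > Client V/second 4.
Fill Client T first block (40 at 31) ; 105 left.
Client Y first at 27: fill all 45 ; 60 left.
Fill Client V first block (25 at 24) ; 35 left.
Client W/first (22): +25 ; 10 left.
10 remain; put them into Client S first at 19.
Total = 31×40 + 27×45 + 24×25 + 22×25 + 19×10 = 3795.

3795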